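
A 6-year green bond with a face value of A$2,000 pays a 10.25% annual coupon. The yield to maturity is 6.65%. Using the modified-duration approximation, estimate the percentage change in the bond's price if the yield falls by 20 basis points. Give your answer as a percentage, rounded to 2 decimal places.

Periodic yield y = 0.0665. Modified duration first:
  t   CF        PV=CF/(1+0.0665)^t    t·PV
  1       205.00       192.2175       192.2175
  2       205.00       180.2321       360.4642
  3       205.00       168.9940       506.9820
  4       205.00       158.4566       633.8265
  5       205.00       148.5763       742.8815
  6     2,205.00     1,498.4541     8,990.7244
  Σ                  2,346.9306    11,427.0962
P = 2,346.9306; D_Mac = 4.86895 yrs; D_mod = 4.86895/(1+0.0665) = 4.56536 yrs.
ΔP/P ≈ -D_mod · Δy = -4.56536 × (-0.002) = +0.009131 = +0.9131%.

+0.91%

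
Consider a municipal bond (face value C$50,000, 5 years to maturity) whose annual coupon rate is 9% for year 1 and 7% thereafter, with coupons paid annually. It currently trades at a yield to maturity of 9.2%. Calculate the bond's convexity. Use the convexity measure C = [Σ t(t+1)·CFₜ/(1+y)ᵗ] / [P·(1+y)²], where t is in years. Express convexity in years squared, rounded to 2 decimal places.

With y = 0.092:
  t   CF        PV=CF/(1+0.092)^t    t·PV        t(t+1)·PV
  1     4,500.00     4,120.8791     4,120.8791       8,241.7582
  2     3,500.00     2,935.0991     5,870.1982      17,610.5945
  3     3,500.00     2,687.8197     8,063.4590      32,253.8361
  4     3,500.00     2,461.3733     9,845.4933      49,227.4666
  5    53,500.00    34,454.0746   172,270.3732   1,033,622.2391
  Σ                 46,659.2459   200,170.4028   1,140,955.8947
P = 46,659.2459.
Convexity = Σ t(t+1)·PV / [P·(1+y)²] = 1,140,955.8947 / (46,659.2459 × 1.192464) = 20.50623.

20.51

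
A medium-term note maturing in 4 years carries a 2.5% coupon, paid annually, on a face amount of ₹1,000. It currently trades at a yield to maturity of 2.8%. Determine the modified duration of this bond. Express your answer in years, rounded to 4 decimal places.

Periodic yield y = 0.028. First find Macaulay duration:
  t   CF        PV=CF/(1+0.028)^t    t·PV
  1        25.00        24.3191        24.3191
  2        25.00        23.6567        47.3134
  3        25.00        23.0123        69.0370
  4     1,025.00       917.8071     3,671.2283
  Σ                    988.7952     3,811.8978
P = 988.7952; Macaulay duration = 3,811.8978 / 988.7952 = 3.85509 years.
Modified duration = D_Mac / (1 + y) = 3.85509 / 1.028 = 3.75009 years.

3.7501 years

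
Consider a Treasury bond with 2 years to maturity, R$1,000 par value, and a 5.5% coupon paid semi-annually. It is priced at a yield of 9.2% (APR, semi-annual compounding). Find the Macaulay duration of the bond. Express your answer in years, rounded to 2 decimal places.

1.92 years

Periodic yield y = 0.046. Discount each cash flow and weight by its period:
  t   CF        PV=CF/(1+0.046)^t    t·PV
  1        27.50        26.2906        26.2906
  2        27.50        25.1344        50.2689
  3        27.50        24.0291        72.0873
  4     1,027.50       858.3316     3,433.3263
  Σ                    933.7858     3,581.9732
Price P = Σ PV = 933.7858.
Macaulay duration = Σ(t·PV) / P = 3,581.9732 / 933.7858 = 3.83597 half-year periods.
In years: 3.83597 / 2 = 1.91798 years.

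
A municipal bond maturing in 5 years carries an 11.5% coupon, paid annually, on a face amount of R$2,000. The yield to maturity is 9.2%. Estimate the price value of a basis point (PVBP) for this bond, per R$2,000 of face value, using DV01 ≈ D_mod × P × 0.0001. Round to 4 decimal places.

Periodic yield y = 0.092.
  t   CF        PV=CF/(1+0.092)^t    t·PV
  1       230.00       210.6227       210.6227
  2       230.00       192.8779       385.7559
  3       230.00       176.6282       529.8845
  4       230.00       161.7474       646.9896
  5     2,230.00     1,436.1231     7,180.6156
  Σ                  2,177.9993     8,953.8682
P = 2,177.9993; D_Mac = 4.11105 yrs; D_mod = 3.76470 yrs.
DV01 ≈ 3.76470 × 2,177.9993 × 0.0001 = 0.819951.

R$0.8200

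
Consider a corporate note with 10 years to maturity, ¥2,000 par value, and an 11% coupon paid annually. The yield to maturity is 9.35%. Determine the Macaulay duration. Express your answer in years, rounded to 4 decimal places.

Periodic yield y = 0.0935. Discount each cash flow and weight by its year:
  t   CF        PV=CF/(1+0.0935)^t    t·PV
  1       220.00       201.1888       201.1888
  2       220.00       183.9861       367.9723
  3       220.00       168.2544       504.7631
  4       220.00       153.8677       615.4709
  5       220.00       140.7112       703.5561
  6       220.00       128.6797       772.0781
  7       220.00       117.6769       823.7382
  8       220.00       107.6149       860.9192
  9       220.00        98.4133       885.7193
  10    2,220.00       908.1657     9,081.6571
  Σ                  2,208.5587    14,817.0630
Price P = Σ PV = 2,208.5587.
Macaulay duration = Σ(t·PV) / P = 14,817.0630 / 2,208.5587 = 6.70893 years.

6.7089 years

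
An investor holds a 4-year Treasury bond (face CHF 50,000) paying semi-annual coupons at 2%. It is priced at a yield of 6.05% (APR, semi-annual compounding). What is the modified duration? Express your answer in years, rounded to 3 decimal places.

3.738 years

Periodic yield y = 0.03025. First find Macaulay duration:
  t   CF        PV=CF/(1+0.03025)^t    t·PV
  1       500.00       485.3191       485.3191
  2       500.00       471.0693       942.1385
  3       500.00       457.2378     1,371.7134
  4       500.00       443.8125     1,775.2499
  5       500.00       430.7813     2,153.9067
  6       500.00       418.1328     2,508.7970
  7       500.00       405.8557     2,840.9898
  8    50,500.00    39,787.8427   318,302.7418
  Σ                 42,900.0512   330,380.8563
P = 42,900.0512; Macaulay duration = 330,380.8563 / 42,900.0512 = 7.70118 half-year periods = 3.85059 years.
Modified duration = D_Mac / (1 + y) = 3.85059 / 1.03025 = 3.73753 years.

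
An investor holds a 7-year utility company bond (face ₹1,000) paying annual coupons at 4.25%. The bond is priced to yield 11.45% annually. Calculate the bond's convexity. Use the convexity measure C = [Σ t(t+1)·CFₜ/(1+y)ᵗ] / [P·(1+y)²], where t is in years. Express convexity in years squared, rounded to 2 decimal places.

With y = 0.1145:
  t   CF        PV=CF/(1+0.1145)^t    t·PV        t(t+1)·PV
  1        42.50        38.1337        38.1337          76.2674
  2        42.50        34.2160        68.4319         205.2958
  3        42.50        30.7007        92.1022         368.4088
  4        42.50        27.5466       110.1866         550.9328
  5        42.50        24.7166       123.5830         741.4977
  6        42.50        22.1773       133.0637         931.4462
  7     1,042.50       488.1076     3,416.7531      27,334.0246
  Σ                    665.5985     3,982.2541      30,207.8733
P = 665.5985.
Convexity = Σ t(t+1)·PV / [P·(1+y)²] = 30,207.8733 / (665.5985 × 1.242110) = 36.53824.

36.54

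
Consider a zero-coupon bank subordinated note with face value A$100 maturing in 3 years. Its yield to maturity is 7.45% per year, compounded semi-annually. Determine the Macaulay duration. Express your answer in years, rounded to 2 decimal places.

A zero-coupon bond has a single cash flow at maturity, so its Macaulay duration equals its maturity: 3 years.
(Equivalently: 6 semi-annual periods ÷ 2 = 3 years.)

3.00 years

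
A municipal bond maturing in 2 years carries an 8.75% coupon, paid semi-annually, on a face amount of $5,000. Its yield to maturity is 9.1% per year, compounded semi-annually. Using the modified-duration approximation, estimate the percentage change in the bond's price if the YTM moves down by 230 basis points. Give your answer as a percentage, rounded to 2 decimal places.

Periodic yield y = 0.0455. Modified duration first:
  t   CF        PV=CF/(1+0.0455)^t    t·PV
  1       218.75       209.2300       209.2300
  2       218.75       200.1244       400.2487
  3       218.75       191.4150       574.2450
  4     5,218.75     4,367.8764    17,471.5058
  Σ                  4,968.6458    18,655.2295
P = 4,968.6458; D_Mac = 3.75459 half-year periods = 1.87730 yrs; D_mod = 1.87730/(1+0.0455) = 1.79560 yrs.
ΔP/P ≈ -D_mod · Δy = -1.79560 × (-0.023) = +0.041299 = +4.1299%.

+4.13%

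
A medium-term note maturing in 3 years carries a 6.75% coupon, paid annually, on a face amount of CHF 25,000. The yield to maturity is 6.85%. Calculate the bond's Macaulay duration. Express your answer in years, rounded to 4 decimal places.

Periodic yield y = 0.0685. Discount each cash flow and weight by its year:
  t   CF        PV=CF/(1+0.0685)^t    t·PV
  1     1,687.50     1,579.3168     1,579.3168
  2     1,687.50     1,478.0691     2,956.1381
  3    26,687.50    21,876.8260    65,630.4780
  Σ                 24,934.2119    70,165.9330
Price P = Σ PV = 24,934.2119.
Macaulay duration = Σ(t·PV) / P = 70,165.9330 / 24,934.2119 = 2.81404 years.

2.8140 years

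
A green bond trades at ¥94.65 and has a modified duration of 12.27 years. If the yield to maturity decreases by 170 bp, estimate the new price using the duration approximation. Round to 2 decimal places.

Duration approximation: ΔP/P ≈ -D_mod · Δy = -12.27 × (-0.017) = +0.208590.
New price ≈ 94.65 × (1 + 0.208590) = 114.3930435.

¥114.39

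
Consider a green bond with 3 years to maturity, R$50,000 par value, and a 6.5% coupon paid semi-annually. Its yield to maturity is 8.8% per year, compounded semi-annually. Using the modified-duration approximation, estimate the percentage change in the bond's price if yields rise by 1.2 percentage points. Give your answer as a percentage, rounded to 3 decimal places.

-3.178%

Periodic yield y = 0.044. Modified duration first:
  t   CF        PV=CF/(1+0.044)^t    t·PV
  1     1,625.00     1,556.5134     1,556.5134
  2     1,625.00     1,490.9132     2,981.8265
  3     1,625.00     1,428.0778     4,284.2334
  4     1,625.00     1,367.8906     5,471.5625
  5     1,625.00     1,310.2401     6,551.2003
  6    51,625.00    39,870.9949   239,225.9694
  Σ                 47,024.6300   260,071.3054
P = 47,024.6300; D_Mac = 5.53053 half-year periods = 2.76527 yrs; D_mod = 2.76527/(1+0.044) = 2.64872 yrs.
ΔP/P ≈ -D_mod · Δy = -2.64872 × (+0.012) = -0.031785 = -3.1785%.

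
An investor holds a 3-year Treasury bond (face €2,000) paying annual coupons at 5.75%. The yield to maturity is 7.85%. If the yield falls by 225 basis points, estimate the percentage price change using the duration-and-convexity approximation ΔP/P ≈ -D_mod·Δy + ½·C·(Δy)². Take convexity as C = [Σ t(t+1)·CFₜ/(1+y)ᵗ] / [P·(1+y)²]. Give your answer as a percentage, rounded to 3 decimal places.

With y = 0.0785:
  t   CF        PV=CF/(1+0.0785)^t    t·PV        t(t+1)·PV
  1       115.00       106.6296       106.6296         213.2592
  2       115.00        98.8684       197.7368         593.2104
  3     2,115.00     1,685.9703     5,057.9109      20,231.6438
  Σ                  1,891.4683     5,362.2773      21,038.1134
P = 1,891.4683; D_Mac = 2.83498 yrs; D_mod = 2.62863 yrs; C = 9.56241.
Duration effect: -2.62863 × (-0.0225) = +0.059144
Convexity effect: 0.5 × 9.56241 × (-0.0225)² = +0.0024205
ΔP/P ≈ +0.059144 + 0.0024205 = +0.061565 = +6.1565%.

+6.156%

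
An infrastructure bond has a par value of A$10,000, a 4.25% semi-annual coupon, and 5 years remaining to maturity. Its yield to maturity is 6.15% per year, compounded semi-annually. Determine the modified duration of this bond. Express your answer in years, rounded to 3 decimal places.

4.398 years

Periodic yield y = 0.03075. First find Macaulay duration:
  t   CF        PV=CF/(1+0.03075)^t    t·PV
  1       212.50       206.1606       206.1606
  2       212.50       200.0102       400.0205
  3       212.50       194.0434       582.1302
  4       212.50       188.2546       753.0183
  5       212.50       182.6385       913.1923
  6       212.50       177.1899     1,063.1392
  7       212.50       171.9038     1,203.3267
  8       212.50       166.7755     1,334.2038
  9       212.50       161.8001     1,456.2011
  10   10,212.50     7,543.9471    75,439.4711
  Σ                  9,192.7236    83,350.8638
P = 9,192.7236; Macaulay duration = 83,350.8638 / 9,192.7236 = 9.06705 half-year periods = 4.53352 years.
Modified duration = D_Mac / (1 + y) = 4.53352 / 1.03075 = 4.39828 years.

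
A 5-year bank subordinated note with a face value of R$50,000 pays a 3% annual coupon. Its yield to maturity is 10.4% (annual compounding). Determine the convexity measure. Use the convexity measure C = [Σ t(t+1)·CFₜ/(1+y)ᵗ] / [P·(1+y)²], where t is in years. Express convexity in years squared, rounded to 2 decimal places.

With y = 0.104:
  t   CF        PV=CF/(1+0.104)^t    t·PV        t(t+1)·PV
  1     1,500.00     1,358.6957     1,358.6957       2,717.3913
  2     1,500.00     1,230.7026     2,461.4052       7,384.2155
  3     1,500.00     1,114.7668     3,344.3005      13,377.2020
  4     1,500.00     1,009.7526     4,039.0103      20,195.0513
  5    51,500.00    31,402.3292   157,011.6460     942,069.8759
  Σ                 36,116.2468   168,215.0576     985,743.7360
P = 36,116.2468.
Convexity = Σ t(t+1)·PV / [P·(1+y)²] = 985,743.7360 / (36,116.2468 × 1.218816) = 22.39357.

22.39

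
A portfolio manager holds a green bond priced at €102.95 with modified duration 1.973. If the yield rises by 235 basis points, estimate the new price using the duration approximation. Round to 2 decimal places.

Duration approximation: ΔP/P ≈ -D_mod · Δy = -1.973 × (+0.0235) = -0.0463655.
New price ≈ 102.95 × (1 - 0.0463655) = 98.176671775.

€98.18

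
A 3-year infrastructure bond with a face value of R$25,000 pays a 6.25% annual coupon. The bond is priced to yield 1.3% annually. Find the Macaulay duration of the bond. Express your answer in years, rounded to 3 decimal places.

2.839 years

Periodic yield y = 0.013. Discount each cash flow and weight by its year:
  t   CF        PV=CF/(1+0.013)^t    t·PV
  1     1,562.50     1,542.4482     1,542.4482
  2     1,562.50     1,522.6537     3,045.3074
  3    26,562.50    25,552.9245    76,658.7734
  Σ                 28,618.0263    81,246.5289
Price P = Σ PV = 28,618.0263.
Macaulay duration = Σ(t·PV) / P = 81,246.5289 / 28,618.0263 = 2.83900 years.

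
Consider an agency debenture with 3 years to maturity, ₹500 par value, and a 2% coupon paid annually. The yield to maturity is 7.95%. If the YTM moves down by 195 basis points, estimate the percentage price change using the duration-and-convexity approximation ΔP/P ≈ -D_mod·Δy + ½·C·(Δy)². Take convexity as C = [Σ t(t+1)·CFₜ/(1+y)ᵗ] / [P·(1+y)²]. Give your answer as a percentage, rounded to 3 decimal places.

+5.494%

With y = 0.0795:
  t   CF        PV=CF/(1+0.0795)^t    t·PV        t(t+1)·PV
  1        10.00         9.2635         9.2635          18.5271
  2        10.00         8.5813        17.1627          51.4880
  3       510.00       405.4173     1,216.2518       4,865.0071
  Σ                    423.2621     1,242.6780       4,935.0222
P = 423.2621; D_Mac = 2.93595 yrs; D_mod = 2.71973 yrs; C = 10.00540.
Duration effect: -2.71973 × (-0.0195) = +0.053035
Convexity effect: 0.5 × 10.00540 × (-0.0195)² = +0.0019023
ΔP/P ≈ +0.053035 + 0.0019023 = +0.054937 = +5.4937%.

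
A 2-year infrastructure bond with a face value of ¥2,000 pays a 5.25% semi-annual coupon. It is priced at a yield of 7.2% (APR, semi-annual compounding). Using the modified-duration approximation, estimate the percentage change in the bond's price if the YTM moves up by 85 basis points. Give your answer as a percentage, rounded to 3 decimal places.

-1.578%

Periodic yield y = 0.036. Modified duration first:
  t   CF        PV=CF/(1+0.036)^t    t·PV
  1        52.50        50.6757        50.6757
  2        52.50        48.9147        97.8295
  3        52.50        47.2150       141.6450
  4     2,052.50     1,781.7392     7,126.9570
  Σ                  1,928.5447     7,417.1071
P = 1,928.5447; D_Mac = 3.84596 half-year periods = 1.92298 yrs; D_mod = 1.92298/(1+0.036) = 1.85616 yrs.
ΔP/P ≈ -D_mod · Δy = -1.85616 × (+0.0085) = -0.015777 = -1.5777%.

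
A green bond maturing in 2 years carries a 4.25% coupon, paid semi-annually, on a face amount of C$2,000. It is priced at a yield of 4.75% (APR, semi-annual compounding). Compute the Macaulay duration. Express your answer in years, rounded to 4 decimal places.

Periodic yield y = 0.02375. Discount each cash flow and weight by its period:
  t   CF        PV=CF/(1+0.02375)^t    t·PV
  1        42.50        41.5140        41.5140
  2        42.50        40.5510        81.1019
  3        42.50        39.6102       118.8306
  4     2,042.50     1,859.4581     7,437.8326
  Σ                  1,981.1334     7,679.2792
Price P = Σ PV = 1,981.1334.
Macaulay duration = Σ(t·PV) / P = 7,679.2792 / 1,981.1334 = 3.87621 half-year periods.
In years: 3.87621 / 2 = 1.93810 years.

1.9381 years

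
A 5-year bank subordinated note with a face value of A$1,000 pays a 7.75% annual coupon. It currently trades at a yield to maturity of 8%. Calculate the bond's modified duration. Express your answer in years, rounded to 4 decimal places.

Periodic yield y = 0.08. First find Macaulay duration:
  t   CF        PV=CF/(1+0.08)^t    t·PV
  1        77.50        71.7593        71.7593
  2        77.50        66.4438       132.8875
  3        77.50        61.5220       184.5660
  4        77.50        56.9648       227.8593
  5     1,077.50       733.3284     3,666.6420
  Σ                    990.0182     4,283.7140
P = 990.0182; Macaulay duration = 4,283.7140 / 990.0182 = 4.32690 years.
Modified duration = D_Mac / (1 + y) = 4.32690 / 1.08 = 4.00639 years.

4.0064 years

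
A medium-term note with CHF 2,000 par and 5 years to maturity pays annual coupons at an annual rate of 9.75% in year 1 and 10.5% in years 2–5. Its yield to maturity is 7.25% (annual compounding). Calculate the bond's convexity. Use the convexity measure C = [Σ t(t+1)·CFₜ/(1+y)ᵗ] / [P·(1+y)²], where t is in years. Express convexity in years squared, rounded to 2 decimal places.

With y = 0.0725:
  t   CF        PV=CF/(1+0.0725)^t    t·PV        t(t+1)·PV
  1       195.00       181.8182       181.8182         363.6364
  2       210.00       182.5680       365.1360       1,095.4081
  3       210.00       170.2266       510.6798       2,042.7190
  4       210.00       158.7194       634.8777       3,174.3886
  5     2,210.00     1,557.4201     7,787.1004      46,722.6024
  Σ                  2,250.7523     9,479.6121      53,398.7544
P = 2,250.7523.
Convexity = Σ t(t+1)·PV / [P·(1+y)²] = 53,398.7544 / (2,250.7523 × 1.150256) = 20.62571.

20.63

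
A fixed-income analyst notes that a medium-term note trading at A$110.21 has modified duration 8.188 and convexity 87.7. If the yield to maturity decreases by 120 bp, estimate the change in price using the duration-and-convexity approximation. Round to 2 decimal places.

Duration effect: -D_mod·Δy = -8.188 × (-0.012) = +0.098256
Convexity effect: ½·C·(Δy)² = 0.5 × 87.7 × (-0.012)² = +0.0063144
ΔP/P ≈ +0.098256 + 0.0063144 = +0.1045704
ΔP ≈ 110.21 × (+0.1045704) = +11.524703784.

+A$11.52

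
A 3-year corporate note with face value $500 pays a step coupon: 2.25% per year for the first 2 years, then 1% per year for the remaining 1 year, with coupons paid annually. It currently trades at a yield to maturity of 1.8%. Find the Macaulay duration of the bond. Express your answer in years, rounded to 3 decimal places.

Periodic yield y = 0.018. Discount each cash flow and weight by its year:
  t   CF        PV=CF/(1+0.018)^t    t·PV
  1        11.25        11.0511        11.0511
  2        11.25        10.8557        21.7114
  3       505.00       478.6830     1,436.0491
  Σ                    500.5898     1,468.8116
Price P = Σ PV = 500.5898.
Macaulay duration = Σ(t·PV) / P = 1,468.8116 / 500.5898 = 2.93416 years.

2.934 years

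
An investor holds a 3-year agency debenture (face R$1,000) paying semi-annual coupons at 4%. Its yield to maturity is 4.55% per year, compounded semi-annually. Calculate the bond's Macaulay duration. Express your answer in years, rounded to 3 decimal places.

2.855 years

Periodic yield y = 0.02275. Discount each cash flow and weight by its period:
  t   CF        PV=CF/(1+0.02275)^t    t·PV
  1        20.00        19.5551        19.5551
  2        20.00        19.1201        38.2403
  3        20.00        18.6948        56.0845
  4        20.00        18.2790        73.1159
  5        20.00        17.8724        89.3619
  6     1,020.00       891.2165     5,347.2993
  Σ                    984.7380     5,623.6571
Price P = Σ PV = 984.7380.
Macaulay duration = Σ(t·PV) / P = 5,623.6571 / 984.7380 = 5.71082 half-year periods.
In years: 5.71082 / 2 = 2.85541 years.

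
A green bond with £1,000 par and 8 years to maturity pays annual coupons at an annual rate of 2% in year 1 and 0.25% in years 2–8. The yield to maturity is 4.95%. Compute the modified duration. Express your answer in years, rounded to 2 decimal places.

Periodic yield y = 0.0495. First find Macaulay duration:
  t   CF        PV=CF/(1+0.0495)^t    t·PV
  1        20.00        19.0567        19.0567
  2         2.50         2.2697         4.5395
  3         2.50         2.1627         6.4880
  4         2.50         2.0607         8.2427
  5         2.50         1.9635         9.8174
  6         2.50         1.8709        11.2253
  7         2.50         1.7826        12.4785
  8     1,002.50       681.1219     5,448.9751
  Σ                    712.2887     5,520.8232
P = 712.2887; Macaulay duration = 5,520.8232 / 712.2887 = 7.75082 years.
Modified duration = D_Mac / (1 + y) = 7.75082 / 1.0495 = 7.38525 years.

7.39 years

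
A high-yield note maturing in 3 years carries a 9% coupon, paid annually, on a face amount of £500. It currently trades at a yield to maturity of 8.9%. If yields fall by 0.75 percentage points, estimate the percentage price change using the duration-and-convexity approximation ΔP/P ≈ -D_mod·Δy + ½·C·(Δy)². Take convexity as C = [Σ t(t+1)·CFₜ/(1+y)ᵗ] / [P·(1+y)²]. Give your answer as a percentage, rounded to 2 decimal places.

+1.93%

With y = 0.089:
  t   CF        PV=CF/(1+0.089)^t    t·PV        t(t+1)·PV
  1        45.00        41.3223        41.3223          82.6446
  2        45.00        37.9452        75.8904         227.6712
  3       545.00       422.0004     1,266.0012       5,064.0048
  Σ                    501.2679     1,383.2139       5,374.3206
P = 501.2679; D_Mac = 2.75943 yrs; D_mod = 2.53391 yrs; C = 9.04061.
Duration effect: -2.53391 × (-0.0075) = +0.019004
Convexity effect: 0.5 × 9.04061 × (-0.0075)² = +0.0002543
ΔP/P ≈ +0.019004 + 0.0002543 = +0.019259 = +1.9259%.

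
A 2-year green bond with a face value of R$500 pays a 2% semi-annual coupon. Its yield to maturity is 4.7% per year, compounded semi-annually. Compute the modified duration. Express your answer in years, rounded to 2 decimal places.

Periodic yield y = 0.0235. First find Macaulay duration:
  t   CF        PV=CF/(1+0.0235)^t    t·PV
  1         5.00         4.8852         4.8852
  2         5.00         4.7730         9.5461
  3         5.00         4.6634        13.9903
  4       505.00       460.1930     1,840.7719
  Σ                    474.5147     1,869.1935
P = 474.5147; Macaulay duration = 1,869.1935 / 474.5147 = 3.93917 half-year periods = 1.96958 years.
Modified duration = D_Mac / (1 + y) = 1.96958 / 1.0235 = 1.92436 years.

1.92 years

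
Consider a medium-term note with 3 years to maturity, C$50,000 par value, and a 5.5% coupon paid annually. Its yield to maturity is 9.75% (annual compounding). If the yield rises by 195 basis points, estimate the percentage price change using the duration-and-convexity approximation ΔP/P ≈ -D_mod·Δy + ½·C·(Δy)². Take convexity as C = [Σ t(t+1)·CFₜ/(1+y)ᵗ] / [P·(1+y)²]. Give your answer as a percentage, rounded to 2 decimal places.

-4.86%

With y = 0.0975:
  t   CF        PV=CF/(1+0.0975)^t    t·PV        t(t+1)·PV
  1     2,750.00     2,505.6948     2,505.6948       5,011.3895
  2     2,750.00     2,283.0932     4,566.1864      13,698.5591
  3    52,750.00    39,903.3059   119,709.9176     478,839.6705
  Σ                 44,692.0938   126,781.7987     497,549.6191
P = 44,692.0938; D_Mac = 2.83678 yrs; D_mod = 2.58477 yrs; C = 9.24265.
Duration effect: -2.58477 × (+0.0195) = -0.050403
Convexity effect: 0.5 × 9.24265 × (0.0195)² = +0.0017573
ΔP/P ≈ -0.050403 + 0.0017573 = -0.048646 = -4.8646%.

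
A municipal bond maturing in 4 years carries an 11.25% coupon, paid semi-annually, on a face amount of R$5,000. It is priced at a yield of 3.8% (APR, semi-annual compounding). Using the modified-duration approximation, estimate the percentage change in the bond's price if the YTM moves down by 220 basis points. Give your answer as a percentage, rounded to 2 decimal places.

+7.37%

Periodic yield y = 0.019. Modified duration first:
  t   CF        PV=CF/(1+0.019)^t    t·PV
  1       281.25       276.0059       276.0059
  2       281.25       270.8596       541.7191
  3       281.25       265.8092       797.4275
  4       281.25       260.8530     1,043.4119
  5       281.25       255.9892     1,279.9459
  6       281.25       251.2161     1,507.2965
  7       281.25       246.5320     1,725.7238
  8     5,281.25     4,543.0054    36,344.0433
  Σ                  6,370.2702    43,515.5739
P = 6,370.2702; D_Mac = 6.83104 half-year periods = 3.41552 yrs; D_mod = 3.41552/(1+0.019) = 3.35184 yrs.
ΔP/P ≈ -D_mod · Δy = -3.35184 × (-0.022) = +0.073740 = +7.3740%.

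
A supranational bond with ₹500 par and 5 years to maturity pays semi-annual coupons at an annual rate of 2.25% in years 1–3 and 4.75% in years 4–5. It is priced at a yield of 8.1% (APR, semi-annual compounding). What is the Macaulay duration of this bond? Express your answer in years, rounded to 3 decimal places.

4.690 years

Periodic yield y = 0.0405. Discount each cash flow and weight by its period:
  t   CF        PV=CF/(1+0.0405)^t    t·PV
  1        5.625         5.4061         5.4061
  2        5.625         5.1956        10.3913
  3        5.625         4.9934        14.9802
  4        5.625         4.7990        19.1962
  5        5.625         4.6122        23.0612
  6        5.625         4.4327        26.5963
  7       11.875         8.9937        62.9560
  8       11.875         8.6436        69.1492
  9       11.875         8.3072        74.7648
  10     511.875       344.1463     3,441.4628
  Σ                    399.5299     3,747.9639
Price P = Σ PV = 399.5299.
Macaulay duration = Σ(t·PV) / P = 3,747.9639 / 399.5299 = 9.38093 half-year periods.
In years: 9.38093 / 2 = 4.69047 years.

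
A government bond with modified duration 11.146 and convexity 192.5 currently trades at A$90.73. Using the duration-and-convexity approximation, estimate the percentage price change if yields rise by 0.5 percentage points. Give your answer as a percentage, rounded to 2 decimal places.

Duration effect: -D_mod·Δy = -11.146 × (+0.005) = -0.055730
Convexity effect: ½·C·(Δy)² = 0.5 × 192.5 × (0.005)² = +0.00240625
ΔP/P ≈ -0.055730 + 0.00240625 = -0.05332375
= -5.332375%.

-5.33%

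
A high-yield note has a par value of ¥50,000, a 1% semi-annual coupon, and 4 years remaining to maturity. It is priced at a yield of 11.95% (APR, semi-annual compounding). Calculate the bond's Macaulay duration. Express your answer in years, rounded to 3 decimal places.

Periodic yield y = 0.05975. Discount each cash flow and weight by its period:
  t   CF        PV=CF/(1+0.05975)^t    t·PV
  1       250.00       235.9047       235.9047
  2       250.00       222.6041       445.2082
  3       250.00       210.0534       630.1602
  4       250.00       198.2103       792.8414
  5       250.00       187.0350       935.1750
  6       250.00       176.4897     1,058.9384
  7       250.00       166.5390     1,165.7732
  8    50,250.00    31,587.0206   252,696.1651
  Σ                 32,983.8569   257,960.1662
Price P = Σ PV = 32,983.8569.
Macaulay duration = Σ(t·PV) / P = 257,960.1662 / 32,983.8569 = 7.82080 half-year periods.
In years: 7.82080 / 2 = 3.91040 years.

3.910 years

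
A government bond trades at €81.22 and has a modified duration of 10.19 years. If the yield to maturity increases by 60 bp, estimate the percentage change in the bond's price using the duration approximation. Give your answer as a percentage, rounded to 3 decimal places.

Duration approximation: ΔP/P ≈ -D_mod · Δy = -10.19 × (+0.006) = -0.061140.
As a percentage: -6.1140%.

-6.114%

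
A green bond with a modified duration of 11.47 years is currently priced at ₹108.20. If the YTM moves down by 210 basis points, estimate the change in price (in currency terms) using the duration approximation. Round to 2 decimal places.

+₹26.06

Duration approximation: ΔP/P ≈ -D_mod · Δy = -11.47 × (-0.021) = +0.240870.
ΔP ≈ 108.20 × (+0.240870) = +26.062134.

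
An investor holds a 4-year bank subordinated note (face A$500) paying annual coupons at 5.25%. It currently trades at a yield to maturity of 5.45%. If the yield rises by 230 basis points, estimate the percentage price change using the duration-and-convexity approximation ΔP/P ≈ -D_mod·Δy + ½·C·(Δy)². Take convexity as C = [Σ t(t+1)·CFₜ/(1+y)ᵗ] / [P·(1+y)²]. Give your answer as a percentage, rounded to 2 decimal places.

-7.66%

With y = 0.0545:
  t   CF        PV=CF/(1+0.0545)^t    t·PV        t(t+1)·PV
  1        26.25        24.8933        24.8933          49.7866
  2        26.25        23.6067        47.2135         141.6405
  3        26.25        22.3867        67.1600         268.6401
  4       526.25       425.6041     1,702.4163       8,512.0814
  Σ                    496.4908     1,841.6831       8,972.1486
P = 496.4908; D_Mac = 3.70940 yrs; D_mod = 3.51769 yrs; C = 16.25145.
Duration effect: -3.51769 × (+0.023) = -0.080907
Convexity effect: 0.5 × 16.25145 × (0.023)² = +0.0042985
ΔP/P ≈ -0.080907 + 0.0042985 = -0.076608 = -7.6608%.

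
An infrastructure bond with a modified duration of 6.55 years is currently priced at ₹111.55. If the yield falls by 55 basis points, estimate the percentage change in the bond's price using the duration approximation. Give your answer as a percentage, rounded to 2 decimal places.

+3.60%

Duration approximation: ΔP/P ≈ -D_mod · Δy = -6.55 × (-0.0055) = +0.036025.
As a percentage: +3.6025%.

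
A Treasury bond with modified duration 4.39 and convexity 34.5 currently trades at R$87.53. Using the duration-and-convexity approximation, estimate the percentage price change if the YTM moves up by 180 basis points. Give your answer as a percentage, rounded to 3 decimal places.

-7.343%

Duration effect: -D_mod·Δy = -4.39 × (+0.018) = -0.079020
Convexity effect: ½·C·(Δy)² = 0.5 × 34.5 × (0.018)² = +0.0055890
ΔP/P ≈ -0.079020 + 0.0055890 = -0.073431
= -7.3431%.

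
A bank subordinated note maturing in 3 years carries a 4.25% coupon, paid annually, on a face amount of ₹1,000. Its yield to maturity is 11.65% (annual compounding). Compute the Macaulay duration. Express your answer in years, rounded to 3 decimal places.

2.866 years

Periodic yield y = 0.1165. Discount each cash flow and weight by its year:
  t   CF        PV=CF/(1+0.1165)^t    t·PV
  1        42.50        38.0654        38.0654
  2        42.50        34.0935        68.1870
  3     1,042.50       749.0312     2,247.0935
  Σ                    821.1900     2,353.3458
Price P = Σ PV = 821.1900.
Macaulay duration = Σ(t·PV) / P = 2,353.3458 / 821.1900 = 2.86577 years.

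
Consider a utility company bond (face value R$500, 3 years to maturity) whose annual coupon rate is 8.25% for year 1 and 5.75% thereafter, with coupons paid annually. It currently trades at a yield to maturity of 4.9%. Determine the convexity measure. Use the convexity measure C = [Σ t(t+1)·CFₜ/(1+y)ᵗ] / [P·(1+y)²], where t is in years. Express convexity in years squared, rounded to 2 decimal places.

9.95

With y = 0.049:
  t   CF        PV=CF/(1+0.049)^t    t·PV        t(t+1)·PV
  1        41.25        39.3232        39.3232          78.6463
  2        28.75        26.1268        52.2537         156.7610
  3       528.75       458.0616     1,374.1849       5,496.7396
  Σ                    523.5116     1,465.7617       5,732.1469
P = 523.5116.
Convexity = Σ t(t+1)·PV / [P·(1+y)²] = 5,732.1469 / (523.5116 × 1.100401) = 9.95039.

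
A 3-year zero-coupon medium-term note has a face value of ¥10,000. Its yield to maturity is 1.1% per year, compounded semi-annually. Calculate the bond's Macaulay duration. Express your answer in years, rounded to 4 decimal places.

A zero-coupon bond has a single cash flow at maturity, so its Macaulay duration equals its maturity: 3 years.
(Equivalently: 6 semi-annual periods ÷ 2 = 3 years.)

3.0000 years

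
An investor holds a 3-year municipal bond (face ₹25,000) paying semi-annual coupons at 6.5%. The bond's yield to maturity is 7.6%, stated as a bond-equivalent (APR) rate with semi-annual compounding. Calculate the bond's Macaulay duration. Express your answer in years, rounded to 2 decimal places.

Periodic yield y = 0.038. Discount each cash flow and weight by its period:
  t   CF        PV=CF/(1+0.038)^t    t·PV
  1       812.50       782.7553       782.7553
  2       812.50       754.0995     1,508.1990
  3       812.50       726.4928     2,179.4784
  4       812.50       699.8967     2,799.5869
  5       812.50       674.2743     3,371.3715
  6    25,812.50    20,636.9707   123,821.8243
  Σ                 24,274.4893   134,463.2153
Price P = Σ PV = 24,274.4893.
Macaulay duration = Σ(t·PV) / P = 134,463.2153 / 24,274.4893 = 5.53928 half-year periods.
In years: 5.53928 / 2 = 2.76964 years.

2.77 years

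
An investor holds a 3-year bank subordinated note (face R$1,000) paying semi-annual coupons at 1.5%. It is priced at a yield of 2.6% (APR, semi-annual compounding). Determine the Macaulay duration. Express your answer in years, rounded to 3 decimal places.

Periodic yield y = 0.013. Discount each cash flow and weight by its period:
  t   CF        PV=CF/(1+0.013)^t    t·PV
  1         7.50         7.4038         7.4038
  2         7.50         7.3087        14.6175
  3         7.50         7.2149        21.6448
  4         7.50         7.1224        28.4894
  5         7.50         7.0310        35.1548
  6     1,007.50       932.3702     5,594.2212
  Σ                    968.4509     5,701.5314
Price P = Σ PV = 968.4509.
Macaulay duration = Σ(t·PV) / P = 5,701.5314 / 968.4509 = 5.88727 half-year periods.
In years: 5.88727 / 2 = 2.94363 years.

2.944 years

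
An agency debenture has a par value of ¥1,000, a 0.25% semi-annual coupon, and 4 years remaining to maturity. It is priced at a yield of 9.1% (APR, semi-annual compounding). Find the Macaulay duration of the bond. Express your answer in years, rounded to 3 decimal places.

3.978 years

Periodic yield y = 0.0455. Discount each cash flow and weight by its period:
  t   CF        PV=CF/(1+0.0455)^t    t·PV
  1         1.25         1.1956         1.1956
  2         1.25         1.1436         2.2871
  3         1.25         1.0938         3.2814
  4         1.25         1.0462         4.1848
  5         1.25         1.0007         5.0033
  6         1.25         0.9571         5.7427
  7         1.25         0.9155         6.4083
  8     1,001.25       701.3749     5,610.9994
  Σ                    708.7273     5,639.1026
Price P = Σ PV = 708.7273.
Macaulay duration = Σ(t·PV) / P = 5,639.1026 / 708.7273 = 7.95666 half-year periods.
In years: 7.95666 / 2 = 3.97833 years.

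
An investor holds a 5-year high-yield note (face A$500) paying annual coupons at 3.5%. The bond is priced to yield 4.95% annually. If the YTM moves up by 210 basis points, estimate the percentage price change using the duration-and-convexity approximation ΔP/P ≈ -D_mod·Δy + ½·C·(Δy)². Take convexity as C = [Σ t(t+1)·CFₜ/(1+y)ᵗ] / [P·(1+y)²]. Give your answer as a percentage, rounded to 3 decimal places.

-8.779%

With y = 0.0495:
  t   CF        PV=CF/(1+0.0495)^t    t·PV        t(t+1)·PV
  1        17.50        16.6746        16.6746          33.3492
  2        17.50        15.8881        31.7763          95.3289
  3        17.50        15.1388        45.4163         181.6653
  4        17.50        14.4247        57.6990         288.4950
  5       517.50       406.4416     2,032.2079      12,193.2476
  Σ                    468.5679     2,183.7742      12,792.0860
P = 468.5679; D_Mac = 4.66053 yrs; D_mod = 4.44071 yrs; C = 24.78586.
Duration effect: -4.44071 × (+0.021) = -0.093255
Convexity effect: 0.5 × 24.78586 × (0.021)² = +0.0054653
ΔP/P ≈ -0.093255 + 0.0054653 = -0.087790 = -8.7790%.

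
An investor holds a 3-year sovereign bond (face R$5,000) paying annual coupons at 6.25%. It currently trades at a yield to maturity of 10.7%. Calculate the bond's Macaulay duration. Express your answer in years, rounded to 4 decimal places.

2.8160 years

Periodic yield y = 0.107. Discount each cash flow and weight by its year:
  t   CF        PV=CF/(1+0.107)^t    t·PV
  1       312.50       282.2945       282.2945
  2       312.50       255.0086       510.0171
  3     5,312.50     3,916.1208    11,748.3624
  Σ                  4,453.4239    12,540.6740
Price P = Σ PV = 4,453.4239.
Macaulay duration = Σ(t·PV) / P = 12,540.6740 / 4,453.4239 = 2.81596 years.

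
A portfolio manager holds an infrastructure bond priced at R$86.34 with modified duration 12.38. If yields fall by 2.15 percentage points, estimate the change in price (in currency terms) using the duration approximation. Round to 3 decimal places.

+R$22.981

Duration approximation: ΔP/P ≈ -D_mod · Δy = -12.38 × (-0.0215) = +0.266170.
ΔP ≈ 86.34 × (+0.266170) = +22.9811178.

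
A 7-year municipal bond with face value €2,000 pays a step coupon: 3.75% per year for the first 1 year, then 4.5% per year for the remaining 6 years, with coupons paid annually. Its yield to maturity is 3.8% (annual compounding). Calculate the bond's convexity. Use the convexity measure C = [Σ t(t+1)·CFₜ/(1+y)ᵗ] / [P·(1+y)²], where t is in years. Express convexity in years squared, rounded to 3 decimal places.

With y = 0.038:
  t   CF        PV=CF/(1+0.038)^t    t·PV        t(t+1)·PV
  1        75.00        72.2543        72.2543         144.5087
  2        90.00        83.5310       167.0620         501.1861
  3        90.00        80.4730       241.4191         965.6766
  4        90.00        77.5270       310.1081       1,550.5404
  5        90.00        74.6888       373.4442       2,240.6653
  6        90.00        71.9546       431.7274       3,022.0920
  7     2,090.00     1,609.7736    11,268.4155      90,147.3238
  Σ                  2,070.2025    12,864.4307      98,571.9930
P = 2,070.2025.
Convexity = Σ t(t+1)·PV / [P·(1+y)²] = 98,571.9930 / (2,070.2025 × 1.077444) = 44.19224.

44.192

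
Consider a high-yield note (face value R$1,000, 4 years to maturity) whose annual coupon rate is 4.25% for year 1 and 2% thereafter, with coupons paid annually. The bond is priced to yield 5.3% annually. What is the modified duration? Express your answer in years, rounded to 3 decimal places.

Periodic yield y = 0.053. First find Macaulay duration:
  t   CF        PV=CF/(1+0.053)^t    t·PV
  1        42.50        40.3609        40.3609
  2        20.00        18.0374        36.0747
  3        20.00        17.1295        51.3885
  4     1,020.00       829.6343     3,318.5371
  Σ                    905.1620     3,446.3612
P = 905.1620; Macaulay duration = 3,446.3612 / 905.1620 = 3.80745 years.
Modified duration = D_Mac / (1 + y) = 3.80745 / 1.053 = 3.61581 years.

3.616 years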